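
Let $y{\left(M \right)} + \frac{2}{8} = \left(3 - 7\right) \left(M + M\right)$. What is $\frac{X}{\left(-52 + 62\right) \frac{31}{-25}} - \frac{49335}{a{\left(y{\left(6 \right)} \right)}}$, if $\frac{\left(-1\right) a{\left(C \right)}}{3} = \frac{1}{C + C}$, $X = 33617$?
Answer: $- \frac{49279260}{31} \approx -1.5897 \cdot 10^{6}$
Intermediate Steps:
$y{\left(M \right)} = - \frac{1}{4} - 8 M$ ($y{\left(M \right)} = - \frac{1}{4} + \left(3 - 7\right) \left(M + M\right) = - \frac{1}{4} - 4 \cdot 2 M = - \frac{1}{4} - 8 M$)
$a{\left(C \right)} = - \frac{3}{2 C}$ ($a{\left(C \right)} = - \frac{3}{C + C} = - \frac{3}{2 C}$)
$\frac{X}{\left(-52 + 62\right) \frac{31}{-25}} - \frac{49335}{a{\left(y{\left(6 \right)} \right)}} = \frac{33617}{\left(-52 + 62\right) \frac{31}{-25}} - \frac{49335}{\left(- \frac{3}{2}\right) \frac{1}{- \frac{1}{4} - 48}} = \frac{33617}{10 \cdot 31 \left(- \frac{1}{25}\right)} - \frac{49335}{\left(- \frac{3}{2}\right) \frac{1}{- \frac{1}{4} - 48}} = \frac{33617}{10 \left(- \frac{31}{25}\right)} - \frac{49335}{\left(- \frac{3}{2}\right) \frac{1}{- \frac{193}{4}}} = \frac{33617}{- \frac{62}{5}} - \frac{49335}{\left(- \frac{3}{2}\right) \left(- \frac{4}{193}\right)} = 33617 \left(- \frac{5}{62}\right) - \frac{49335}{\frac{6}{193}} = - \frac{168085}{62} - \frac{3173885}{2} = - \frac{49279260}{31}$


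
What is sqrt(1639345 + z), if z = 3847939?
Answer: 2*sqrt(1371821) ≈ 2342.5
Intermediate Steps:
sqrt(1639345 + z) = sqrt(1639345 + 3847939) = sqrt(5487284) = 2*sqrt(1371821)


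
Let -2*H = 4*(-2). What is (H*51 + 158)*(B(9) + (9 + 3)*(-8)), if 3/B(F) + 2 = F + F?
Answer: -277473/8 ≈ -34684.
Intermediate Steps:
B(F) = 3/(-2 + 2*F) (B(F) = 3/(-2 + (F + F)) = 3/(-2 + 2*F))
H = 4 (H = -2*(-2) = -½*(-8) = 4)
(H*51 + 158)*(B(9) + (9 + 3)*(-8)) = (4*51 + 158)*(3/(2*(-1 + 9)) + (9 + 3)*(-8)) = (204 + 158)*((3/2)/8 + 12*(-8)) = 362*((3/2)*(⅛) - 96) = 362*(3/16 - 96) = 362*(-1533/16) = -277473/8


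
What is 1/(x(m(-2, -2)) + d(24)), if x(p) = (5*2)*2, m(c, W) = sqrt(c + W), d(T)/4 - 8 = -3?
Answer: 1/40 ≈ 0.025000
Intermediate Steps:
d(T) = 20 (d(T) = 32 + 4*(-3) = 32 - 12 = 20)
m(c, W) = sqrt(W + c)
x(p) = 20 (x(p) = 10*2 = 20)
1/(x(m(-2, -2)) + d(24)) = 1/(20 + 20) = 1/40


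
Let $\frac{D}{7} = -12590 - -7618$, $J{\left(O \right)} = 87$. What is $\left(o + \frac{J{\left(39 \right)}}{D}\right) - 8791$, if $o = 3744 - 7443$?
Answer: $- \frac{434702047}{34804} \approx -12490.0$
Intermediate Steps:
$o = -3699$ ($o = 3744 - 7443 = -3699$)
$D = -34804$ ($D = 7 \left(-12590 - -7618\right) = 7 \left(-12590 + 7618\right) = 7 \left(-4972\right) = -34804$)
$\left(o + \frac{J{\left(39 \right)}}{D}\right) - 8791 = \left(-3699 + \frac{87}{-34804}\right) - 8791 = \left(-3699 + 87 \left(- \frac{1}{34804}\right)\right) - 8791 = \left(-3699 - \frac{87}{34804}\right) - 8791 = - \frac{128740083}{34804} - 8791 = - \frac{434702047}{34804}$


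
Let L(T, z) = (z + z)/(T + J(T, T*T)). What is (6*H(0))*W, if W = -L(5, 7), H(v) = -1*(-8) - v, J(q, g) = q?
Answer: -336/5 ≈ -67.200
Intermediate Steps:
L(T, z) = z/T (L(T, z) = (z + z)/(T + T) = (2*z)/((2*T)) = (2*z)*(1/(2*T)) = z/T)
H(v) = 8 - v
W = -7/5 ≈ -1.4000
(6*H(0))*W = (6*(8 - 1*0))*(-7/5) = (6*(8 + 0))*(-7/5) = (6*8)*(-7/5) = 48*(-7/5) = -336/5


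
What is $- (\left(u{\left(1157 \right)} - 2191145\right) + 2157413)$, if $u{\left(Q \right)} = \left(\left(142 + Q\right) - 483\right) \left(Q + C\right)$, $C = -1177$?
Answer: $50052$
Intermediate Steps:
$u{\left(Q \right)} = \left(-1177 + Q\right) \left(-341 + Q\right)$ ($u{\left(Q \right)} = \left(\left(142 + Q\right) - 483\right) \left(Q - 1177\right) = \left(-341 + Q\right) \left(-1177 + Q\right) = \left(-1177 + Q\right) \left(-341 + Q\right)$)
$- (\left(u{\left(1157 \right)} - 2191145\right) + 2157413) = - (\left(\left(401357 + 1157^{2} - 1756326\right) - 2191145\right) + 2157413) = - (\left(\left(401357 + 1338649 - 1756326\right) - 2191145\right) + 2157413) = - (\left(-16320 - 2191145\right) + 2157413) = - (-2207465 + 2157413) = \left(-1\right) \left(-50052\right) = 50052$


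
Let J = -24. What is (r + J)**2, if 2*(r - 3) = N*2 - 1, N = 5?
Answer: 1089/4 ≈ 272.25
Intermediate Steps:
r = 15/2 (r = 3 + (5*2 - 1)/2 = 3 + (10 - 1)/2 = 3 + (1/2)*9 = 3 + 9/2 = 15/2 ≈ 7.5000)
(r + J)**2 = (15/2 - 24)**2 = (-33/2)**2 = 1089/4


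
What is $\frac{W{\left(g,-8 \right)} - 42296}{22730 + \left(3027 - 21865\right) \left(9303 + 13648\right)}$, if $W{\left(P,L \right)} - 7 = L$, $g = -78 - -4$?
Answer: $\frac{42297}{432328208} \approx 9.7835 \cdot 10^{-5}$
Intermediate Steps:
$g = -74$ ($g = -78 + 4 = -74$)
$W{\left(P,L \right)} = 7 + L$
$\frac{W{\left(g,-8 \right)} - 42296}{22730 + \left(3027 - 21865\right) \left(9303 + 13648\right)} = \frac{\left(7 - 8\right) - 42296}{22730 + \left(3027 - 21865\right) \left(9303 + 13648\right)} = \frac{-1 - 42296}{22730 - 432350938} = - \frac{42297}{22730 - 432350938} = - \frac{42297}{-432328208} = \left(-42297\right) \left(- \frac{1}{432328208}\right) = \frac{42297}{432328208}$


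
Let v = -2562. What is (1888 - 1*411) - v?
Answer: 4039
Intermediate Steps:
(1888 - 1*411) - v = (1888 - 1*411) - 1*(-2562) = (1888 - 411) + 2562 = 1477 + 2562 = 4039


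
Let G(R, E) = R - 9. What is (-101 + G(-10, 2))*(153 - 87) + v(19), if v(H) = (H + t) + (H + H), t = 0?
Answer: -7863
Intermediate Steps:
G(R, E) = -9 + R
v(H) = 3*H (v(H) = (H + 0) + (H + H) = H + 2*H = 3*H)
(-101 + G(-10, 2))*(153 - 87) + v(19) = (-101 + (-9 - 10))*(153 - 87) + 3*19 = (-101 - 19)*66 + 57 = -120*66 + 57 = -7920 + 57 = -7863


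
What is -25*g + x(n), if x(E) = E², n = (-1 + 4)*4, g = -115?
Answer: 3019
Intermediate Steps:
n = 12 (n = 3*4 = 12)
-25*g + x(n) = -25*(-115) + 12² = 2875 + 144 = 3019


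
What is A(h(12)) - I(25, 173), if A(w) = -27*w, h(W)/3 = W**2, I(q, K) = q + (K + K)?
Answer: -12035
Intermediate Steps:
I(q, K) = q + 2*K
h(W) = 3*W**2
A(h(12)) - I(25, 173) = -81*12**2 - (25 + 2*173) = -81*144 - (25 + 346) = -27*432 - 1*371 = -11664 - 371 = -12035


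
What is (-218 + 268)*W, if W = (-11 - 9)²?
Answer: 20000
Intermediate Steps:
W = 400 (W = (-20)² = 400)
(-218 + 268)*W = (-218 + 268)*400 = 50*400 = 20000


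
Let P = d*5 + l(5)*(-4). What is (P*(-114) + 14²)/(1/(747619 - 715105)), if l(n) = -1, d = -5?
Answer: 84211260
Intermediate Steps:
P = -21 (P = -5*5 - 1*(-4) = -25 + 4 = -21)
(P*(-114) + 14²)/(1/(747619 - 715105)) = (-21*(-114) + 14²)/(1/(747619 - 715105)) = (2394 + 196)/(1/32514) = 2590/(1/32514) = 2590*32514 = 84211260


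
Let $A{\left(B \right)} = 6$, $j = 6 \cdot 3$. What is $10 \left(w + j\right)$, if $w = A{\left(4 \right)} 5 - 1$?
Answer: $470$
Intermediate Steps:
$j = 18$
$w = 29$ ($w = 6 \cdot 5 - 1 = 30 - 1 = 29$)
$10 \left(w + j\right) = 10 \left(29 + 18\right) = 10 \cdot 47 = 470$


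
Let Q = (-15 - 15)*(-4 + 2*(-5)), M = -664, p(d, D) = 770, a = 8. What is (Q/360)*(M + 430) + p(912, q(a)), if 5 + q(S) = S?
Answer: 497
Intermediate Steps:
q(S) = -5 + S
Q = 420 (Q = -30*(-4 - 10) = -30*(-14) = 420)
(Q/360)*(M + 430) + p(912, q(a)) = (420/360)*(-664 + 430) + 770 = (420*(1/360))*(-234) + 770 = (7/6)*(-234) + 770 = -273 + 770 = 497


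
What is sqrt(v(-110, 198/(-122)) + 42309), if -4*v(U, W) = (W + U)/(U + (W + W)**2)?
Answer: sqrt(191582904547262)/67292 ≈ 205.69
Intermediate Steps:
v(U, W) = -(U + W)/(4*(U + 4*W**2)) (v(U, W) = -(W + U)/(4*(U + (W + W)**2)) = -(U + W)/(4*(U + (2*W)**2)) = -(U + W)/(4*(U + 4*W**2)))
sqrt(v(-110, 198/(-122)) + 42309) = sqrt((-1*(-110) - 198/(-122))/(4*(-110 + 4*(198/(-122))**2)) + 42309) = sqrt((110 - 198*(-1)/122)/(4*(-110 + 4*(198*(-1/122))**2)) + 42309) = sqrt((110 - 1*(-99/61))/(4*(-110 + 4*(-99/61)**2)) + 42309) = sqrt((110 + 99/61)/(4*(-110 + 4*(9801/3721))) + 42309) = sqrt((1/4)*(6809/61)/(-110 + 39204/3721) + 42309) = sqrt((1/4)*(6809/61)/(-370106/3721) + 42309) = sqrt((1/4)*(-3721/370106)*(6809/61) + 42309) = sqrt(-37759/134584 + 42309) = sqrt(5694076697/134584) = sqrt(191582904547262)/67292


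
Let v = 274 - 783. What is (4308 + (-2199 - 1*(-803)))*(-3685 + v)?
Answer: -12212928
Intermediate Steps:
v = -509
(4308 + (-2199 - 1*(-803)))*(-3685 + v) = (4308 + (-2199 - 1*(-803)))*(-3685 - 509) = (4308 + (-2199 + 803))*(-4194) = (4308 - 1396)*(-4194) = 2912*(-4194) = -12212928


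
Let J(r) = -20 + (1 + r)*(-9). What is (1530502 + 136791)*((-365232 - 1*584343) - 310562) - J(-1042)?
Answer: -2101017608490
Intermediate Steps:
J(r) = -29 - 9*r (J(r) = -20 + (-9 - 9*r) = -29 - 9*r)
(1530502 + 136791)*((-365232 - 1*584343) - 310562) - J(-1042) = (1530502 + 136791)*((-365232 - 1*584343) - 310562) - (-29 - 9*(-1042)) = 1667293*((-365232 - 584343) - 310562) - (-29 + 9378) = 1667293*(-949575 - 310562) - 1*9349 = 1667293*(-1260137) - 9349 = -2101017599141 - 9349 = -2101017608490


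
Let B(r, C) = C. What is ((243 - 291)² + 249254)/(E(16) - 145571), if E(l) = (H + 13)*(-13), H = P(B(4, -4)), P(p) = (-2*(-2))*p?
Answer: -125779/72766 ≈ -1.7285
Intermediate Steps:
P(p) = 4*p
H = -16 (H = 4*(-4) = -16)
E(l) = 39 (E(l) = (-16 + 13)*(-13) = -3*(-13) = 39)
((243 - 291)² + 249254)/(E(16) - 145571) = ((243 - 291)² + 249254)/(39 - 145571) = ((-48)² + 249254)/(-145532) = (2304 + 249254)*(-1/145532) = 251558*(-1/145532) = -125779/72766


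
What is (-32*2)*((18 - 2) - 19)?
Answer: 192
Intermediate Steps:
(-32*2)*((18 - 2) - 19) = -64*(16 - 19) = -64*(-3) = 192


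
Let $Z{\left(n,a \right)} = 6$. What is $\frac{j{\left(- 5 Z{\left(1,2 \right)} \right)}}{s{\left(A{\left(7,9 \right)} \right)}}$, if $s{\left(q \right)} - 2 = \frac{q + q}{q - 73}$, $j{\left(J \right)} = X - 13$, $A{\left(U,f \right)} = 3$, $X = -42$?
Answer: $- \frac{1925}{67} \approx -28.731$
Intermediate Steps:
$j{\left(J \right)} = -55$ ($j{\left(J \right)} = -42 - 13 = -55$)
$s{\left(q \right)} = 2 + \frac{2 q}{-73 + q}$ ($s{\left(q \right)} = 2 + \frac{q + q}{q - 73} = 2 + \frac{2 q}{-73 + q}$)
$\frac{j{\left(- 5 Z{\left(1,2 \right)} \right)}}{s{\left(A{\left(7,9 \right)} \right)}} = - \frac{55}{2 \frac{1}{-73 + 3} \left(-73 + 2 \cdot 3\right)} = - \frac{55}{2 \frac{1}{-70} \left(-73 + 6\right)} = - \frac{55}{2 \left(- \frac{1}{70}\right) \left(-67\right)} = - \frac{55}{\frac{67}{35}} = \left(-55\right) \frac{35}{67} = - \frac{1925}{67}$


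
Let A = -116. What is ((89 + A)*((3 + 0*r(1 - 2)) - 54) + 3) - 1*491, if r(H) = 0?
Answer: 889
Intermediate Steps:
((89 + A)*((3 + 0*r(1 - 2)) - 54) + 3) - 1*491 = ((89 - 116)*((3 + 0*0) - 54) + 3) - 1*491 = (-27*((3 + 0) - 54) + 3) - 491 = (-27*(3 - 54) + 3) - 491 = (-27*(-51) + 3) - 491 = (1377 + 3) - 491 = 1380 - 491 = 889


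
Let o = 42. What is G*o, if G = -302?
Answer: -12684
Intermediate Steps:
G*o = -302*42 = -12684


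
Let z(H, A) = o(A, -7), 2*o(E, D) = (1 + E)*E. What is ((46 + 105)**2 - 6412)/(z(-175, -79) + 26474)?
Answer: 16389/29555 ≈ 0.55453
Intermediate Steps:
o(E, D) = E*(1 + E)/2 (o(E, D) = ((1 + E)*E)/2 = (E*(1 + E))/2 = E*(1 + E)/2)
z(H, A) = A*(1 + A)/2
((46 + 105)**2 - 6412)/(z(-175, -79) + 26474) = ((46 + 105)**2 - 6412)/((1/2)*(-79)*(1 - 79) + 26474) = (151**2 - 6412)/((1/2)*(-79)*(-78) + 26474) = (22801 - 6412)/(3081 + 26474) = 16389/29555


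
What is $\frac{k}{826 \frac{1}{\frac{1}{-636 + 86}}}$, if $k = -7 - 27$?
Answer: $\frac{17}{227150} \approx 7.484 \cdot 10^{-5}$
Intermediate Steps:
$k = -34$ ($k = -7 - 27 = -34$)
$\frac{k}{826 \frac{1}{\frac{1}{-636 + 86}}} = - \frac{34}{826 \frac{1}{\frac{1}{-636 + 86}}} = - \frac{34}{826 \frac{1}{\frac{1}{-550}}} = - \frac{34}{826 \frac{1}{- \frac{1}{550}}} = - \frac{34}{826 \left(-550\right)} = - \frac{34}{-454300} = \left(-34\right) \left(- \frac{1}{454300}\right) = \frac{17}{227150}$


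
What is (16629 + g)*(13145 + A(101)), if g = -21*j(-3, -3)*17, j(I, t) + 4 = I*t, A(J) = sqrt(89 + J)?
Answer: 195124380 + 14844*sqrt(190) ≈ 1.9533e+8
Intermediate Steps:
j(I, t) = -4 + I*t
g = -1785 (g = -21*(-4 - 3*(-3))*17 = -21*(-4 + 9)*17 = -21*5*17 = -105*17 = -1785)
(16629 + g)*(13145 + A(101)) = (16629 - 1785)*(13145 + sqrt(89 + 101)) = 14844*(13145 + sqrt(190)) = 195124380 + 14844*sqrt(190)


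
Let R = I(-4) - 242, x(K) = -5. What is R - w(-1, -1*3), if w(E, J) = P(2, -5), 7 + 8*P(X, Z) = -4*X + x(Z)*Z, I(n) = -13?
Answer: -1025/4 ≈ -256.25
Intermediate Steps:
P(X, Z) = -7/8 - 5*Z/8 - X/2 (P(X, Z) = -7/8 + (-4*X - 5*Z)/8 = -7/8 + (-5*Z - 4*X)/8 = -7/8 + (-5*Z/8 - X/2) = -7/8 - 5*Z/8 - X/2)
w(E, J) = 5/4 (w(E, J) = -7/8 - 5/8*(-5) - 1/2*2 = -7/8 + 25/8 - 1 = 5/4)
R = -255 (R = -13 - 242 = -255)
R - w(-1, -1*3) = -255 - 1*5/4 = -255 - 5/4 = -1025/4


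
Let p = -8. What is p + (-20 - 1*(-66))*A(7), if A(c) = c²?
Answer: 2246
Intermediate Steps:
p + (-20 - 1*(-66))*A(7) = -8 + (-20 - 1*(-66))*7² = -8 + (-20 + 66)*49 = -8 + 46*49 = -8 + 2254 = 2246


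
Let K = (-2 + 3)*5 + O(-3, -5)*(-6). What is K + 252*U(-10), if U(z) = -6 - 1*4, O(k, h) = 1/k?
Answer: -2513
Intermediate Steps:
U(z) = -10 (U(z) = -6 - 4 = -10)
K = 7 (K = (-2 + 3)*5 - 6/(-3) = 1*5 - 1/3*(-6) = 5 + 2 = 7)
K + 252*U(-10) = 7 + 252*(-10) = 7 - 2520 = -2513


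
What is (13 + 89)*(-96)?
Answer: -9792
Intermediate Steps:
(13 + 89)*(-96) = 102*(-96) = -9792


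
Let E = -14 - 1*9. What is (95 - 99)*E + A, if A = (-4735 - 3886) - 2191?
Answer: -10720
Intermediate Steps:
E = -23 (E = -14 - 9 = -23)
A = -10812 (A = -8621 - 2191 = -10812)
(95 - 99)*E + A = (95 - 99)*(-23) - 10812 = -4*(-23) - 10812 = 92 - 10812 = -10720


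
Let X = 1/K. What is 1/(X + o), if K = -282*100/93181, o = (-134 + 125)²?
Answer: 28200/2191019 ≈ 0.012871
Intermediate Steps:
o = 81 (o = (-9)² = 81)
K = -28200/93181 (K = -28200*1/93181 = -28200/93181 ≈ -0.30264)
X = -93181/28200 (X = 1/(-28200/93181) = -93181/28200 ≈ -3.3043)
1/(X + o) = 1/(-93181/28200 + 81) = 1/(2191019/28200) = 28200/2191019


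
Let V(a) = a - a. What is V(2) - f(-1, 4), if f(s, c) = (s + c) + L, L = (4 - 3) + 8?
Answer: -12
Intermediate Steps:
L = 9 (L = 1 + 8 = 9)
f(s, c) = 9 + c + s (f(s, c) = (s + c) + 9 = (c + s) + 9 = 9 + c + s)
V(a) = 0
V(2) - f(-1, 4) = 0 - (9 + 4 - 1) = 0 - 1*12 = 0 - 12 = -12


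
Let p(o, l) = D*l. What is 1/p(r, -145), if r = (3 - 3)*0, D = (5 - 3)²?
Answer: -1/580 ≈ -0.0017241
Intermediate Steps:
D = 4 (D = 2² = 4)
r = 0 (r = 0*0 = 0)
p(o, l) = 4*l
1/p(r, -145) = 1/(4*(-145)) = 1/(-580) = -1/580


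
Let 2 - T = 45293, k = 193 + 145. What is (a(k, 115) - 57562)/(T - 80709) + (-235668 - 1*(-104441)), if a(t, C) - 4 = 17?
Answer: -16534544459/126000 ≈ -1.3123e+5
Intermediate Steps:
k = 338
a(t, C) = 21 (a(t, C) = 4 + 17 = 21)
T = -45291 (T = 2 - 1*45293 = 2 - 45293 = -45291)
(a(k, 115) - 57562)/(T - 80709) + (-235668 - 1*(-104441)) = (21 - 57562)/(-45291 - 80709) + (-235668 - 1*(-104441)) = -57541/(-126000) + (-235668 + 104441) = -57541*(-1/126000) - 131227 = 57541/126000 - 131227 = -16534544459/126000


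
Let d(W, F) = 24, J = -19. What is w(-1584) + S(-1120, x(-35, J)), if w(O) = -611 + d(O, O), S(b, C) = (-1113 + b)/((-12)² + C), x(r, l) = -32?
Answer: -9711/16 ≈ -606.94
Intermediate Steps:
S(b, C) = (-1113 + b)/(144 + C)
w(O) = -587 (w(O) = -611 + 24 = -587)
w(-1584) + S(-1120, x(-35, J)) = -587 + (-1113 - 1120)/(144 - 32) = -587 - 2233/112 = -587 + (1/112)*(-2233) = -587 - 319/16 = -9711/16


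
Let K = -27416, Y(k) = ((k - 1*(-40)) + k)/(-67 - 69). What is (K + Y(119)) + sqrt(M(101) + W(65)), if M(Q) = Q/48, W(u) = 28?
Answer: -1864427/68 + 17*sqrt(15)/12 ≈ -27413.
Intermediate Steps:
M(Q) = Q/48 (M(Q) = Q*(1/48) = Q/48)
Y(k) = -5/17 - k/68 (Y(k) = ((k + 40) + k)/(-136) = ((40 + k) + k)*(-1/136) = (40 + 2*k)*(-1/136) = -5/17 - k/68)
(K + Y(119)) + sqrt(M(101) + W(65)) = (-27416 + (-5/17 - 1/68*119)) + sqrt((1/48)*101 + 28) = (-27416 + (-5/17 - 7/4)) + sqrt(101/48 + 28) = (-27416 - 139/68) + sqrt(1445/48) = -1864427/68 + 17*sqrt(15)/12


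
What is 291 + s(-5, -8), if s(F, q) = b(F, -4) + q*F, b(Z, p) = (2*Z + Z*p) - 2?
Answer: 339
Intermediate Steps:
b(Z, p) = -2 + 2*Z + Z*p
s(F, q) = -2 - 2*F + F*q (s(F, q) = (-2 + 2*F + F*(-4)) + q*F = (-2 + 2*F - 4*F) + F*q = (-2 - 2*F) + F*q = -2 - 2*F + F*q)
291 + s(-5, -8) = 291 + (-2 - 2*(-5) - 5*(-8)) = 291 + (-2 + 10 + 40) = 291 + 48 = 339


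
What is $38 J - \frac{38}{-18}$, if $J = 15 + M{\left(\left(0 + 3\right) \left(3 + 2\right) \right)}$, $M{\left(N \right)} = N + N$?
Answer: $\frac{15409}{9} \approx 1712.1$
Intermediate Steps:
$M{\left(N \right)} = 2 N$
$J = 45$ ($J = 15 + 2 \left(0 + 3\right) \left(3 + 2\right) = 15 + 2 \cdot 3 \cdot 5 = 15 + 2 \cdot 15 = 15 + 30 = 45$)
$38 J - \frac{38}{-18} = 38 \cdot 45 - \frac{38}{-18} = 1710 - - \frac{19}{9} = 1710 + \frac{19}{9} = \frac{15409}{9}$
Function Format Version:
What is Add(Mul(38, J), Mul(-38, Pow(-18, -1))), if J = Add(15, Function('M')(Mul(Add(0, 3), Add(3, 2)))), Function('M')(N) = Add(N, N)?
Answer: Rational(15409, 9) ≈ 1712.1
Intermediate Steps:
Function('M')(N) = Mul(2, N)
J = 45 (J = Add(15, Mul(2, Mul(Add(0, 3), Add(3, 2)))) = Add(15, Mul(2, Mul(3, 5))) = Add(15, Mul(2, 15)) = Add(15, 30) = 45)
Add(Mul(38, J), Mul(-38, Pow(-18, -1))) = Add(Mul(38, 45), Mul(-38, Pow(-18, -1))) = Add(1710, Mul(-38, Rational(-1, 18))) = Add(1710, Rational(19, 9)) = Rational(15409, 9)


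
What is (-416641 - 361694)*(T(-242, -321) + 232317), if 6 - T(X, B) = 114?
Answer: -180736392015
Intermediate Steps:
T(X, B) = -108 (T(X, B) = 6 - 1*114 = 6 - 114 = -108)
(-416641 - 361694)*(T(-242, -321) + 232317) = (-416641 - 361694)*(-108 + 232317) = -778335*232209 = -180736392015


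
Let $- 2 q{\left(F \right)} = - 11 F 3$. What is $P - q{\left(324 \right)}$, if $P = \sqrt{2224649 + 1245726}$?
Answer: $-5346 + 5 \sqrt{138815} \approx -3483.1$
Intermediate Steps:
$P = 5 \sqrt{138815}$ ($P = \sqrt{3470375} = 5 \sqrt{138815} \approx 1862.9$)
$q{\left(F \right)} = \frac{33 F}{2}$ ($q{\left(F \right)} = - \frac{- 11 F 3}{2} = - \frac{\left(-33\right) F}{2} = \frac{33 F}{2}$)
$P - q{\left(324 \right)} = 5 \sqrt{138815} - \frac{33}{2} \cdot 324 = 5 \sqrt{138815} - 5346 = -5346 + 5 \sqrt{138815}$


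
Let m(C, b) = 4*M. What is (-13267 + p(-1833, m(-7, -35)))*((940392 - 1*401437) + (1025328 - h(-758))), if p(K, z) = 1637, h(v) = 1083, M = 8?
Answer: -18180016000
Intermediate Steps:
m(C, b) = 32 (m(C, b) = 4*8 = 32)
(-13267 + p(-1833, m(-7, -35)))*((940392 - 1*401437) + (1025328 - h(-758))) = (-13267 + 1637)*((940392 - 1*401437) + (1025328 - 1*1083)) = -11630*((940392 - 401437) + (1025328 - 1083)) = -11630*(538955 + 1024245) = -11630*1563200 = -18180016000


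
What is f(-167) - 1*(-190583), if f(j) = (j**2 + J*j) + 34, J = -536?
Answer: 308018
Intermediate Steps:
f(j) = 34 + j**2 - 536*j (f(j) = (j**2 - 536*j) + 34 = 34 + j**2 - 536*j)
f(-167) - 1*(-190583) = (34 + (-167)**2 - 536*(-167)) - 1*(-190583) = (34 + 27889 + 89512) + 190583 = 117435 + 190583 = 308018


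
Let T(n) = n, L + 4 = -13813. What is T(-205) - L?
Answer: 13612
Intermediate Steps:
L = -13817 (L = -4 - 13813 = -13817)
T(-205) - L = -205 - 1*(-13817) = -205 + 13817 = 13612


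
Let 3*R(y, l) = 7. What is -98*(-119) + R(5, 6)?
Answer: 34993/3 ≈ 11664.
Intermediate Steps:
R(y, l) = 7/3 (R(y, l) = (⅓)*7 = 7/3)
-98*(-119) + R(5, 6) = -98*(-119) + 7/3 = 11662 + 7/3 = 34993/3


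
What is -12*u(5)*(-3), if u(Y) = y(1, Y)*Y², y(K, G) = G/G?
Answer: 900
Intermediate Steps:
y(K, G) = 1
u(Y) = Y² (u(Y) = 1*Y² = Y²)
-12*u(5)*(-3) = -12*5²*(-3) = -12*25*(-3) = -300*(-3) = 900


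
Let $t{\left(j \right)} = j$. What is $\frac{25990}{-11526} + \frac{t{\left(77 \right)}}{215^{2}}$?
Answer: $- \frac{5311948}{2357475} \approx -2.2532$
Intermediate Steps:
$\frac{25990}{-11526} + \frac{t{\left(77 \right)}}{215^{2}} = \frac{25990}{-11526} + \frac{77}{215^{2}} = 25990 \left(- \frac{1}{11526}\right) + \frac{77}{46225} = - \frac{115}{51} + 77 \cdot \frac{1}{46225} = - \frac{115}{51} + \frac{77}{46225} = - \frac{5311948}{2357475}$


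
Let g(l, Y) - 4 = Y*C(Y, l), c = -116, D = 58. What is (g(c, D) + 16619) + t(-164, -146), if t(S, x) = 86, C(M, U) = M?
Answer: 20073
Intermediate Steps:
g(l, Y) = 4 + Y² (g(l, Y) = 4 + Y*Y = 4 + Y²)
(g(c, D) + 16619) + t(-164, -146) = ((4 + 58²) + 16619) + 86 = ((4 + 3364) + 16619) + 86 = (3368 + 16619) + 86 = 19987 + 86 = 20073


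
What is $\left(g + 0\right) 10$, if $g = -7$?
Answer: $-70$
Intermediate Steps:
$\left(g + 0\right) 10 = \left(-7 + 0\right) 10 = \left(-7\right) 10 = -70$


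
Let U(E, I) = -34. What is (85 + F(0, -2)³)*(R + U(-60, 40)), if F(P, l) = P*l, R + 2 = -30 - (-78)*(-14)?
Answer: -98430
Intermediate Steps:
R = -1124 (R = -2 + (-30 - (-78)*(-14)) = -2 + (-30 - 26*42) = -2 + (-30 - 1092) = -2 - 1122 = -1124)
(85 + F(0, -2)³)*(R + U(-60, 40)) = (85 + (0*(-2))³)*(-1124 - 34) = (85 + 0³)*(-1158) = (85 + 0)*(-1158) = 85*(-1158) = -98430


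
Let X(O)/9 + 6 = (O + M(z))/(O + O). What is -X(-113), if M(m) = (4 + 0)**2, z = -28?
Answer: 11331/226 ≈ 50.137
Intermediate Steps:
M(m) = 16 (M(m) = 4**2 = 16)
X(O) = -54 + 9*(16 + O)/(2*O) (X(O) = -54 + 9*((O + 16)/(O + O)) = -54 + 9*((16 + O)/((2*O))) = -54 + 9*((16 + O)*(1/(2*O))) = -54 + 9*((16 + O)/(2*O)) = -54 + 9*(16 + O)/(2*O))
-X(-113) = -(-99/2 + 72/(-113)) = -(-99/2 + 72*(-1/113)) = -(-99/2 - 72/113) = -1*(-11331/226) = 11331/226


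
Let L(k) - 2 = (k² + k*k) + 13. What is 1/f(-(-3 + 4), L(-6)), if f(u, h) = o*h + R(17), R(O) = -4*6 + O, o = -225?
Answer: -1/19582 ≈ -5.1067e-5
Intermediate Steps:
R(O) = -24 + O
L(k) = 15 + 2*k² (L(k) = 2 + ((k² + k*k) + 13) = 2 + ((k² + k²) + 13) = 2 + (2*k² + 13) = 2 + (13 + 2*k²) = 15 + 2*k²)
f(u, h) = -7 - 225*h (f(u, h) = -225*h + (-24 + 17) = -225*h - 7 = -7 - 225*h)
1/f(-(-3 + 4), L(-6)) = 1/(-7 - 225*(15 + 2*(-6)²)) = 1/(-7 - 225*(15 + 2*36)) = 1/(-7 - 225*(15 + 72)) = 1/(-7 - 225*87) = 1/(-7 - 19575) = 1/(-19582) = -1/19582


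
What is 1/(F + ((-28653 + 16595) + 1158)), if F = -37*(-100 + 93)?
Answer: -1/10641 ≈ -9.3976e-5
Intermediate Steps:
F = 259 (F = -37*(-7) = 259)
1/(F + ((-28653 + 16595) + 1158)) = 1/(259 + ((-28653 + 16595) + 1158)) = 1/(259 + (-12058 + 1158)) = 1/(259 - 10900) = 1/(-10641) = -1/10641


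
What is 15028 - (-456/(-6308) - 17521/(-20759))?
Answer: 25891620119/1722997 ≈ 15027.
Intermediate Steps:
15028 - (-456/(-6308) - 17521/(-20759)) = 15028 - (-456*(-1/6308) - 17521*(-1/20759)) = 15028 - (6/83 + 17521/20759) = 15028 - 1*1578797/1722997 = 15028 - 1578797/1722997 = 25891620119/1722997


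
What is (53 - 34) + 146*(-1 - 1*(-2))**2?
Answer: 165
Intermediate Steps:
(53 - 34) + 146*(-1 - 1*(-2))**2 = 19 + 146*(-1 + 2)**2 = 19 + 146*1**2 = 19 + 146*1 = 19 + 146 = 165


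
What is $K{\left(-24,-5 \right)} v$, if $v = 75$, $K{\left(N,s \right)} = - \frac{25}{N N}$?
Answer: $- \frac{625}{192} \approx -3.2552$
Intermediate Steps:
$K{\left(N,s \right)} = - \frac{25}{N^{2}}$
$K{\left(-24,-5 \right)} v = - \frac{25}{576} \cdot 75 = \left(-25\right) \frac{1}{576} \cdot 75 = \left(- \frac{25}{576}\right) 75 = - \frac{625}{192}$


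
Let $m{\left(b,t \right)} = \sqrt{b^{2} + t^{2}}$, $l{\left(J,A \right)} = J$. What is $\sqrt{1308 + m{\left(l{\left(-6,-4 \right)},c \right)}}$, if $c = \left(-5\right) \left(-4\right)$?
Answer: $\sqrt{1308 + 2 \sqrt{109}} \approx 36.454$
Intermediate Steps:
$c = 20$
$\sqrt{1308 + m{\left(l{\left(-6,-4 \right)},c \right)}} = \sqrt{1308 + \sqrt{\left(-6\right)^{2} + 20^{2}}} = \sqrt{1308 + \sqrt{36 + 400}} = \sqrt{1308 + \sqrt{436}} = \sqrt{1308 + 2 \sqrt{109}}$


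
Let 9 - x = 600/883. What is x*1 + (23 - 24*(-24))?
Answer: 536264/883 ≈ 607.32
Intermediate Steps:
x = 7347/883 (x = 9 - 600/883 = 7347/883 ≈ 8.3205)
x*1 + (23 - 24*(-24)) = (7347/883)*1 + (23 - 24*(-24)) = 7347/883 + (23 + 576) = 7347/883 + 599 = 536264/883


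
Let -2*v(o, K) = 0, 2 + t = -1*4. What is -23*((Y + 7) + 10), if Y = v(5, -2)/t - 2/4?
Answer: -759/2 ≈ -379.50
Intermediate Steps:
t = -6 (t = -2 - 1*4 = -2 - 4 = -6)
v(o, K) = 0 (v(o, K) = -½*0 = 0)
Y = -½ (Y = 0/(-6) - 2/4 = 0*(-⅙) - 2*¼ = 0 - ½ = -½ ≈ -0.50000)
-23*((Y + 7) + 10) = -23*((-½ + 7) + 10) = -23*(13/2 + 10) = -23*33/2 = -759/2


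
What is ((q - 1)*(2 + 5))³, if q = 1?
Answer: 0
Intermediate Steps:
((q - 1)*(2 + 5))³ = ((1 - 1)*(2 + 5))³ = (0*7)³ = 0³ = 0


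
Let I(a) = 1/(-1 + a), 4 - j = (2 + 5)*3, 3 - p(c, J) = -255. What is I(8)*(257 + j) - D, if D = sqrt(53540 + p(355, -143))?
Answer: 240/7 - sqrt(53798) ≈ -197.66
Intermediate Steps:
p(c, J) = 258 (p(c, J) = 3 - 1*(-255) = 3 + 255 = 258)
j = -17 (j = 4 - (2 + 5)*3 = 4 - 7*3 = 4 - 1*21 = 4 - 21 = -17)
D = sqrt(53798) (D = sqrt(53540 + 258) = sqrt(53798) ≈ 231.94)
I(8)*(257 + j) - D = (257 - 17)/(-1 + 8) - sqrt(53798) = 240/7 - sqrt(53798)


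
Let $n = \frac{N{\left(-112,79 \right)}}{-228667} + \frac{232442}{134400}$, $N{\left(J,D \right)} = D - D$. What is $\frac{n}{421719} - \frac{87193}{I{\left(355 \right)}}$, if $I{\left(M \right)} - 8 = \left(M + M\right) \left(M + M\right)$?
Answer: $- \frac{9805352779391}{56691179107200} \approx -0.17296$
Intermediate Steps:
$N{\left(J,D \right)} = 0$
$I{\left(M \right)} = 8 + 4 M^{2}$ ($I{\left(M \right)} = 8 + \left(M + M\right) \left(M + M\right) = 8 + 2 M 2 M = 8 + 4 M^{2}$)
$n = \frac{16603}{9600}$ ($n = \frac{0}{-228667} + \frac{232442}{134400} = 0 \left(- \frac{1}{228667}\right) + 232442 \cdot \frac{1}{134400} = 0 + \frac{16603}{9600} = \frac{16603}{9600} \approx 1.7295$)
$\frac{n}{421719} - \frac{87193}{I{\left(355 \right)}} = \frac{16603}{9600 \cdot 421719} - \frac{87193}{8 + 4 \cdot 355^{2}} = \frac{16603}{9600} \cdot \frac{1}{421719} - \frac{87193}{8 + 4 \cdot 126025} = \frac{16603}{4048502400} - \frac{87193}{8 + 504100} = \frac{16603}{4048502400} - \frac{87193}{504108} = - \frac{9805352779391}{56691179107200}$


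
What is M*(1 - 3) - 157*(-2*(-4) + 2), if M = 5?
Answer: -1580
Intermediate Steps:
M*(1 - 3) - 157*(-2*(-4) + 2) = 5*(1 - 3) - 157*(-2*(-4) + 2) = 5*(-2) - 157*(8 + 2) = -10 - 157*10 = -10 - 1570 = -1580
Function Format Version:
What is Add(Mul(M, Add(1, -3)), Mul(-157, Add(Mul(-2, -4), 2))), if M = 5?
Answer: -1580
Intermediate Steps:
Add(Mul(M, Add(1, -3)), Mul(-157, Add(Mul(-2, -4), 2))) = Add(Mul(5, Add(1, -3)), Mul(-157, Add(Mul(-2, -4), 2))) = Add(Mul(5, -2), Mul(-157, Add(8, 2))) = Add(-10, Mul(-157, 10)) = Add(-10, -1570) = -1580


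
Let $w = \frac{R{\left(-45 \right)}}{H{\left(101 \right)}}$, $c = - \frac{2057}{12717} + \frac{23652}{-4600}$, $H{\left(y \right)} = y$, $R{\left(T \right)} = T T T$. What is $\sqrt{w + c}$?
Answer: $\frac{i \sqrt{977787125254651862}}{32823990} \approx 30.125 i$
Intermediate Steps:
$R{\left(T \right)} = T^{3}$ ($R{\left(T \right)} = T^{2} T = T^{3}$)
$c = - \frac{77561171}{14624550}$ ($c = \left(-2057\right) \frac{1}{12717} + 23652 \left(- \frac{1}{4600}\right) = - \frac{2057}{12717} - \frac{5913}{1150} = - \frac{77561171}{14624550} \approx -5.3035$)
$w = - \frac{91125}{101}$ ($w = \frac{\left(-45\right)^{3}}{101} = \left(-91125\right) \frac{1}{101} = - \frac{91125}{101} \approx -902.23$)
$\sqrt{w + c} = \sqrt{- \frac{91125}{101} - \frac{77561171}{14624550}} = \sqrt{- \frac{1340495797021}{1477079550}} = \frac{i \sqrt{977787125254651862}}{32823990}$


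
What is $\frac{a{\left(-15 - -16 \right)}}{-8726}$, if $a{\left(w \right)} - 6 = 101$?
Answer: $- \frac{107}{8726} \approx -0.012262$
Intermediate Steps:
$a{\left(w \right)} = 107$ ($a{\left(w \right)} = 6 + 101 = 107$)
$\frac{a{\left(-15 - -16 \right)}}{-8726} = \frac{107}{-8726} = 107 \left(- \frac{1}{8726}\right) = - \frac{107}{8726}$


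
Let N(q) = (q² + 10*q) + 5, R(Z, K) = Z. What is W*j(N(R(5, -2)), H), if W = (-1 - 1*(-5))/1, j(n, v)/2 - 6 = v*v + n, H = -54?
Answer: 24016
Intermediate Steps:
N(q) = 5 + q² + 10*q
j(n, v) = 12 + 2*n + 2*v² (j(n, v) = 12 + 2*(v*v + n) = 12 + 2*(v² + n) = 12 + 2*(n + v²) = 12 + (2*n + 2*v²) = 12 + 2*n + 2*v²)
W = 4 (W = (-1 + 5)*1 = 4*1 = 4)
W*j(N(R(5, -2)), H) = 4*(12 + 2*(5 + 5² + 10*5) + 2*(-54)²) = 4*(12 + 2*(5 + 25 + 50) + 2*2916) = 4*(12 + 2*80 + 5832) = 4*(12 + 160 + 5832) = 4*6004 = 24016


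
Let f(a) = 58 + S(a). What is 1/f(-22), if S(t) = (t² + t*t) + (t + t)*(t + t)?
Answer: 1/2962 ≈ 0.00033761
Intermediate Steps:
S(t) = 6*t² (S(t) = (t² + t²) + (2*t)*(2*t) = 2*t² + 4*t² = 6*t²)
f(a) = 58 + 6*a²
1/f(-22) = 1/(58 + 6*(-22)²) = 1/(58 + 6*484) = 1/(58 + 2904) = 1/2962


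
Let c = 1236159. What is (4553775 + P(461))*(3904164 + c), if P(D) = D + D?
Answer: 23412613747131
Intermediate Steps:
P(D) = 2*D
(4553775 + P(461))*(3904164 + c) = (4553775 + 2*461)*(3904164 + 1236159) = (4553775 + 922)*5140323 = 4554697*5140323 = 23412613747131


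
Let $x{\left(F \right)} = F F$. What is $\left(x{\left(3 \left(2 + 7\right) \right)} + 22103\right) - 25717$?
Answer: $-2885$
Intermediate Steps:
$x{\left(F \right)} = F^{2}$
$\left(x{\left(3 \left(2 + 7\right) \right)} + 22103\right) - 25717 = \left(\left(3 \left(2 + 7\right)\right)^{2} + 22103\right) - 25717 = \left(\left(3 \cdot 9\right)^{2} + 22103\right) - 25717 = \left(27^{2} + 22103\right) - 25717 = \left(729 + 22103\right) - 25717 = 22832 - 25717 = -2885$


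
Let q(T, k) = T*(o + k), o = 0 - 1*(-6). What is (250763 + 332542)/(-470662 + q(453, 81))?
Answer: -583305/431251 ≈ -1.3526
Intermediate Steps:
o = 6 (o = 0 + 6 = 6)
q(T, k) = T*(6 + k)
(250763 + 332542)/(-470662 + q(453, 81)) = (250763 + 332542)/(-470662 + 453*(6 + 81)) = 583305/(-470662 + 453*87) = 583305/(-470662 + 39411) = 583305/(-431251) = 583305*(-1/431251) = -583305/431251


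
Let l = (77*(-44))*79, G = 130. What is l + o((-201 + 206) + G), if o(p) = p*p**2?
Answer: 2192723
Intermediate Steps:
o(p) = p**3
l = -267652 (l = -3388*79 = -267652)
l + o((-201 + 206) + G) = -267652 + ((-201 + 206) + 130)**3 = -267652 + (5 + 130)**3 = -267652 + 135**3 = -267652 + 2460375 = 2192723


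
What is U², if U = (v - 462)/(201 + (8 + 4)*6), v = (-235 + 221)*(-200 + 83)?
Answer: 3136/169 ≈ 18.556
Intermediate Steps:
v = 1638 (v = -14*(-117) = 1638)
U = 56/13 (U = (1638 - 462)/(201 + (8 + 4)*6) = 1176/(201 + 12*6) = 1176/(201 + 72) = 1176/273 = 1176*(1/273) = 56/13 ≈ 4.3077)
U² = (56/13)² = 3136/169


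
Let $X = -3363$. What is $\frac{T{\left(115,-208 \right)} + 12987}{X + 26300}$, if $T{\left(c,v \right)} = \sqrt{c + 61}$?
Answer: $\frac{12987}{22937} + \frac{4 \sqrt{11}}{22937} \approx 0.56678$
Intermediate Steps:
$T{\left(c,v \right)} = \sqrt{61 + c}$
$\frac{T{\left(115,-208 \right)} + 12987}{X + 26300} = \frac{\sqrt{61 + 115} + 12987}{-3363 + 26300} = \frac{\sqrt{176} + 12987}{22937} = \left(4 \sqrt{11} + 12987\right) \frac{1}{22937} = \left(12987 + 4 \sqrt{11}\right) \frac{1}{22937} = \frac{12987}{22937} + \frac{4 \sqrt{11}}{22937}$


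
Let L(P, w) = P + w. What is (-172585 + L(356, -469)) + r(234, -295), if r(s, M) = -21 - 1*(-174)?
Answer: -172545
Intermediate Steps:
r(s, M) = 153 (r(s, M) = -21 + 174 = 153)
(-172585 + L(356, -469)) + r(234, -295) = (-172585 + (356 - 469)) + 153 = (-172585 - 113) + 153 = -172698 + 153 = -172545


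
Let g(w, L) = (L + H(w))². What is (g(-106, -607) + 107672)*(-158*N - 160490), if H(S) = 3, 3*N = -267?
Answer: -69185472864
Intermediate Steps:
N = -89 (N = (⅓)*(-267) = -89)
g(w, L) = (3 + L)² (g(w, L) = (L + 3)² = (3 + L)²)
(g(-106, -607) + 107672)*(-158*N - 160490) = ((3 - 607)² + 107672)*(-158*(-89) - 160490) = ((-604)² + 107672)*(14062 - 160490) = (364816 + 107672)*(-146428) = 472488*(-146428) = -69185472864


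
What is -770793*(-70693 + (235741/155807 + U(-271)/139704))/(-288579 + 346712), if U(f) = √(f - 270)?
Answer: 8489690235908430/9057528331 - 256931*I*√541/2707137544 ≈ 9.3731e+5 - 0.0022075*I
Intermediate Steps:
U(f) = √(-270 + f)
-770793*(-70693 + (235741/155807 + U(-271)/139704))/(-288579 + 346712) = -770793*(-70693 + (235741/155807 + √(-270 - 271)/139704))/(-288579 + 346712) = -(-8489690235908430/9057528331 + 256931*I*√541/2707137544) = -770793*(-11014228510/9057528331 + I*√541/8121412632) = 8489690235908430/9057528331 - 256931*I*√541/2707137544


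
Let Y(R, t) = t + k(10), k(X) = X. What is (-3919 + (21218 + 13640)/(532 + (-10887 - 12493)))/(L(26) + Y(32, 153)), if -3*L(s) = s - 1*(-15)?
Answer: -44788085/1705984 ≈ -26.254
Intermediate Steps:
L(s) = -5 - s/3 (L(s) = -(s - 1*(-15))/3 = -(s + 15)/3 = -(15 + s)/3 = -5 - s/3)
Y(R, t) = 10 + t (Y(R, t) = t + 10 = 10 + t)
(-3919 + (21218 + 13640)/(532 + (-10887 - 12493)))/(L(26) + Y(32, 153)) = (-3919 + (21218 + 13640)/(532 + (-10887 - 12493)))/((-5 - ⅓*26) + (10 + 153)) = (-3919 + 34858/(532 - 23380))/((-5 - 26/3) + 163) = (-3919 + 34858/(-22848))/(-41/3 + 163) = (-3919 + 34858*(-1/22848))/(448/3) = (-3919 - 17429/11424)*(3/448) = -44788085/11424*3/448 = -44788085/1705984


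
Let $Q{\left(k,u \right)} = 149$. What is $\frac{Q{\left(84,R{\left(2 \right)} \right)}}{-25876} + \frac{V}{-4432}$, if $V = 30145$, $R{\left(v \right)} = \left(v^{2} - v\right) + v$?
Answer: $- \frac{195173097}{28670608} \approx -6.8074$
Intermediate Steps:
$R{\left(v \right)} = v^{2}$
$\frac{Q{\left(84,R{\left(2 \right)} \right)}}{-25876} + \frac{V}{-4432} = \frac{149}{-25876} + \frac{30145}{-4432} = 149 \left(- \frac{1}{25876}\right) + 30145 \left(- \frac{1}{4432}\right) = - \frac{149}{25876} - \frac{30145}{4432} = - \frac{195173097}{28670608}$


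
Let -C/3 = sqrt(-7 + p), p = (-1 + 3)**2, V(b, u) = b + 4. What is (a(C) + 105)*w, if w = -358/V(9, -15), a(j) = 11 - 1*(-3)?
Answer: -42602/13 ≈ -3277.1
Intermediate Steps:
V(b, u) = 4 + b
p = 4 (p = 2**2 = 4)
C = -3*I*sqrt(3) (C = -3*sqrt(-7 + 4) = -3*I*sqrt(3) ≈ -5.1962*I)
a(j) = 14 (a(j) = 11 + 3 = 14)
w = -358/13 (w = -358/(4 + 9) = -358/13 ≈ -27.538)
(a(C) + 105)*w = (14 + 105)*(-358/13) = 119*(-358/13) = -42602/13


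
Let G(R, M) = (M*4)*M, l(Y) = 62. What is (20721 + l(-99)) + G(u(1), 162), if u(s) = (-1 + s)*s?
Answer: 125759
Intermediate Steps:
u(s) = s*(-1 + s)
G(R, M) = 4*M² (G(R, M) = (4*M)*M = 4*M²)
(20721 + l(-99)) + G(u(1), 162) = (20721 + 62) + 4*162² = 20783 + 4*26244 = 20783 + 104976 = 125759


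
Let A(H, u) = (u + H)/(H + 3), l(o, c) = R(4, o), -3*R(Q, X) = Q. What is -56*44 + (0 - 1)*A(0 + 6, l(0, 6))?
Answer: -66542/27 ≈ -2464.5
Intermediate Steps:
R(Q, X) = -Q/3
l(o, c) = -4/3 (l(o, c) = -1/3*4 = -4/3)
A(H, u) = (H + u)/(3 + H)
-56*44 + (0 - 1)*A(0 + 6, l(0, 6)) = -56*44 + (0 - 1)*(((0 + 6) - 4/3)/(3 + (0 + 6))) = -2464 - (6 - 4/3)/(3 + 6) = -2464 - 14/(9*3) = -2464 - 1*14/27 = -2464 - 14/27 = -66542/27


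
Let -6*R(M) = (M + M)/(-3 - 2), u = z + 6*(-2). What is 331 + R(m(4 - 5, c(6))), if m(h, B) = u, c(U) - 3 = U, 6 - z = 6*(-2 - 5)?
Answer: 1667/5 ≈ 333.40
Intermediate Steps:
z = 48 (z = 6 - 6*(-2 - 5) = 6 - 6*(-7) = 6 - 1*(-42) = 6 + 42 = 48)
c(U) = 3 + U
u = 36 (u = 48 + 6*(-2) = 48 - 12 = 36)
m(h, B) = 36
R(M) = M/15 (R(M) = -(M + M)/(6*(-3 - 2)) = -2*M/(6*(-5)) = -2*M*(-1)/(6*5) = -(-1)*M/15 = M/15)
331 + R(m(4 - 5, c(6))) = 331 + (1/15)*36 = 331 + 12/5 = 1667/5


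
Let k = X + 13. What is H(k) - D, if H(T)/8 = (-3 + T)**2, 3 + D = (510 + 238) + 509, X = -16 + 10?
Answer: -1126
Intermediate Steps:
X = -6
D = 1254 (D = -3 + ((510 + 238) + 509) = -3 + (748 + 509) = -3 + 1257 = 1254)
k = 7 (k = -6 + 13 = 7)
H(T) = 8*(-3 + T)**2
H(k) - D = 8*(-3 + 7)**2 - 1*1254 = 8*4**2 - 1254 = 8*16 - 1254 = 128 - 1254 = -1126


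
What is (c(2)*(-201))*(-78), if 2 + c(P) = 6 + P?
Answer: 94068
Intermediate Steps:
c(P) = 4 + P (c(P) = -2 + (6 + P) = 4 + P)
(c(2)*(-201))*(-78) = ((4 + 2)*(-201))*(-78) = (6*(-201))*(-78) = -1206*(-78) = 94068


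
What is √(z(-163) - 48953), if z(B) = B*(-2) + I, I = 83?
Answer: 4*I*√3034 ≈ 220.33*I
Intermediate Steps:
z(B) = 83 - 2*B (z(B) = B*(-2) + 83 = -2*B + 83 = 83 - 2*B)
√(z(-163) - 48953) = √((83 - 2*(-163)) - 48953) = √((83 + 326) - 48953) = √(409 - 48953) = √(-48544) = 4*I*√3034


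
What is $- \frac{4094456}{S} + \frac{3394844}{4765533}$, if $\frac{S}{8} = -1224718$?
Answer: $\frac{6596759702123}{5836434044694} \approx 1.1303$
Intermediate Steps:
$S = -9797744$ ($S = 8 \left(-1224718\right) = -9797744$)
$- \frac{4094456}{S} + \frac{3394844}{4765533} = - \frac{4094456}{-9797744} + \frac{3394844}{4765533} = \left(-4094456\right) \left(- \frac{1}{9797744}\right) + 3394844 \cdot \frac{1}{4765533} = \frac{511807}{1224718} + \frac{3394844}{4765533} = \frac{6596759702123}{5836434044694}$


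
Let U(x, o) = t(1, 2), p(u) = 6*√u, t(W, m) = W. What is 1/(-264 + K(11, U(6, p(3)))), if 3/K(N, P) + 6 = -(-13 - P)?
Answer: -8/2109 ≈ -0.0037933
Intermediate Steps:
U(x, o) = 1
K(N, P) = 3/(7 + P) (K(N, P) = 3/(-6 - (-13 - P)) = 3/(-6 + (13 + P)) = 3/(7 + P))
1/(-264 + K(11, U(6, p(3)))) = 1/(-264 + 3/(7 + 1)) = 1/(-264 + 3/8) = 1/(-2109/8) = -8/2109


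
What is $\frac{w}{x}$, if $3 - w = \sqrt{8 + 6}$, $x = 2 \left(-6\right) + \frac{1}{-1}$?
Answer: $- \frac{3}{13} + \frac{\sqrt{14}}{13} \approx 0.057051$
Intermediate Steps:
$x = -13$ ($x = -12 - 1 = -13$)
$w = 3 - \sqrt{14}$ ($w = 3 - \sqrt{8 + 6} = 3 - \sqrt{14} \approx -0.74166$)
$\frac{w}{x} = \frac{3 - \sqrt{14}}{-13} = - \frac{3 - \sqrt{14}}{13} = - \frac{3}{13} + \frac{\sqrt{14}}{13}$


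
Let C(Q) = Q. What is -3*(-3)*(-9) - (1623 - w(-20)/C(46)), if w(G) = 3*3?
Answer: -78375/46 ≈ -1703.8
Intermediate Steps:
w(G) = 9
-3*(-3)*(-9) - (1623 - w(-20)/C(46)) = -3*(-3)*(-9) - (1623 - 9/46) = 9*(-9) - (1623 - 9/46) = -81 - (1623 - 1*9/46) = -81 - (1623 - 9/46) = -81 - 1*74649/46 = -81 - 74649/46 = -78375/46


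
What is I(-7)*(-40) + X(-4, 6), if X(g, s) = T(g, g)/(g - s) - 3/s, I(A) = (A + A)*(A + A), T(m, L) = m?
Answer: -78401/10 ≈ -7840.1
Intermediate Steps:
I(A) = 4*A² (I(A) = (2*A)*(2*A) = 4*A²)
X(g, s) = -3/s + g/(g - s) (X(g, s) = g/(g - s) - 3/s = -3/s + g/(g - s))
I(-7)*(-40) + X(-4, 6) = (4*(-7)²)*(-40) + (-3*(-4) + 3*6 - 4*6)/(6*(-4 - 1*6)) = (4*49)*(-40) + (12 + 18 - 24)/(6*(-4 - 6)) = 196*(-40) + (⅙)*6/(-10) = -7840 + (⅙)*(-⅒)*6 = -7840 - ⅒ = -78401/10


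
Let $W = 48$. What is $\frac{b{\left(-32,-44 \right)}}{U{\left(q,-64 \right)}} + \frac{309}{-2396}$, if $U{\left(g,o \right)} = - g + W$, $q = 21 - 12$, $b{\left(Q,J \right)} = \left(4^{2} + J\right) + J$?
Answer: $- \frac{61521}{31148} \approx -1.9751$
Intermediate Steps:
$b{\left(Q,J \right)} = 16 + 2 J$ ($b{\left(Q,J \right)} = \left(16 + J\right) + J = 16 + 2 J$)
$q = 9$
$U{\left(g,o \right)} = 48 - g$ ($U{\left(g,o \right)} = - g + 48 = 48 - g$)
$\frac{b{\left(-32,-44 \right)}}{U{\left(q,-64 \right)}} + \frac{309}{-2396} = \frac{16 + 2 \left(-44\right)}{48 - 9} + \frac{309}{-2396} = \frac{16 - 88}{48 - 9} + 309 \left(- \frac{1}{2396}\right) = - \frac{72}{39} - \frac{309}{2396} = \left(-72\right) \frac{1}{39} - \frac{309}{2396} = - \frac{24}{13} - \frac{309}{2396} = - \frac{61521}{31148}$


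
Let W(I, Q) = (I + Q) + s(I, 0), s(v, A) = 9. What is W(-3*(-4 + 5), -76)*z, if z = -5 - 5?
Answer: 700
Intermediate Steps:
z = -10
W(I, Q) = 9 + I + Q (W(I, Q) = (I + Q) + 9 = 9 + I + Q)
W(-3*(-4 + 5), -76)*z = (9 - 3*(-4 + 5) - 76)*(-10) = (9 - 3*1 - 76)*(-10) = (9 - 3 - 76)*(-10) = -70*(-10) = 700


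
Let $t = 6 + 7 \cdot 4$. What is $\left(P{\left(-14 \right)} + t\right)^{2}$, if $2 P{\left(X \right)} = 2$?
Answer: $1225$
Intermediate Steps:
$t = 34$ ($t = 6 + 28 = 34$)
$P{\left(X \right)} = 1$ ($P{\left(X \right)} = \frac{1}{2} \cdot 2 = 1$)
$\left(P{\left(-14 \right)} + t\right)^{2} = \left(1 + 34\right)^{2} = 35^{2} = 1225$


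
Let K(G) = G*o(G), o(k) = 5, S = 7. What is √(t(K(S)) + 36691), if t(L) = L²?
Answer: 2*√9479 ≈ 194.72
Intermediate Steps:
K(G) = 5*G (K(G) = G*5 = 5*G)
√(t(K(S)) + 36691) = √((5*7)² + 36691) = √(35² + 36691) = √(1225 + 36691) = √37916 = 2*√9479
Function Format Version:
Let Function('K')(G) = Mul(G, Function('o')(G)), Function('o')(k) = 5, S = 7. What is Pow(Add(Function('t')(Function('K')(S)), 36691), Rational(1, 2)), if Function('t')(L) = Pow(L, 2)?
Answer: Mul(2, Pow(9479, Rational(1, 2))) ≈ 194.72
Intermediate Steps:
Function('K')(G) = Mul(5, G) (Function('K')(G) = Mul(G, 5) = Mul(5, G))
Pow(Add(Function('t')(Function('K')(S)), 36691), Rational(1, 2)) = Pow(Add(Pow(Mul(5, 7), 2), 36691), Rational(1, 2)) = Pow(Add(Pow(35, 2), 36691), Rational(1, 2)) = Pow(Add(1225, 36691), Rational(1, 2)) = Pow(37916, Rational(1, 2)) = Mul(2, Pow(9479, Rational(1, 2)))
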